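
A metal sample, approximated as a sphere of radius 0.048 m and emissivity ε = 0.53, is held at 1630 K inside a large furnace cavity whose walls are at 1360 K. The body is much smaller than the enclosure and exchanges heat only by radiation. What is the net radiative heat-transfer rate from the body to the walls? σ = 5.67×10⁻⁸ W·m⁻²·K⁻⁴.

For a small grey body in a large enclosure: P_net = εσA(T_body⁴ − T_wall⁴).
A = 4πr² = 0.02895 m²; T_body⁴ − T_wall⁴ = 7.059×10¹² − 3.421×10¹² = 3.638×10¹² K⁴.
|P_net| = 0.53·5.67×10⁻⁸·0.02895·3.638×10¹².

P_net ≈ 3170 W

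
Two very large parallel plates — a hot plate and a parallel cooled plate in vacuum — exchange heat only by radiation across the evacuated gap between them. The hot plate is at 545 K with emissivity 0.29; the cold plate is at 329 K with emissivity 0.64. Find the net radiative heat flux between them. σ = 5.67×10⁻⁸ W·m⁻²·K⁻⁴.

For two infinite grey parallel plates, q = σ(T₁⁴ − T₂⁴)/(1/ε₁ + 1/ε₂ − 1).
T₁⁴ − T₂⁴ = 8.822×10¹⁰ − 1.172×10¹⁰ = 7.651×10¹⁰ K⁴.
1/ε₁ + 1/ε₂ − 1 = 3.448 + 1.562 − 1 = 4.011.
q = 5.67×10⁻⁸ × 7.651×10¹⁰ / 4.011.

q ≈ 1080 W/m²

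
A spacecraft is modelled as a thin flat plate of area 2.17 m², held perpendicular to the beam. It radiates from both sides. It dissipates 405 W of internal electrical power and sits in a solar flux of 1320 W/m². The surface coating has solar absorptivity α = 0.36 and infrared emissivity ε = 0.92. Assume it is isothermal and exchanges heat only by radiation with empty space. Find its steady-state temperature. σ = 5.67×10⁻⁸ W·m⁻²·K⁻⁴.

T ≈ 282 K

At steady state, absorbed solar power + internal power = radiated power.
Absorbed: α·S·A_cross = 0.36·1320·2.170 = 1031 W (cross-section A).
Total input = 1031 + 405 = 1436 W.
Radiated: εσ·A_surf·T⁴ with A_surf = 2A = 4.340 m².
T⁴ = 1436/(0.92·5.67×10⁻⁸·4.340) = 6.344×10⁹ K⁴.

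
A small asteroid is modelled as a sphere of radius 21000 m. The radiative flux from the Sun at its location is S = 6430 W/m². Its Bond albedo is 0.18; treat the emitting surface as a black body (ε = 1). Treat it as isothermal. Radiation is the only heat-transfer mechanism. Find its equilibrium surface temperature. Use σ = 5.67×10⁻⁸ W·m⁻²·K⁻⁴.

T ≈ 390 K

At equilibrium, absorbed power = emitted power.
Absorbing cross-section = πr² = 1.385×10⁹ m²; emitting surface = 4πr² = 5.542×10⁹ m² (ratio 4).
(1−a)S·A_cross = εσ·A_surf·T⁴  ⇒  T⁴ = (1−a)S/(4σ).
T⁴ = 0.820·6430/(4·5.67×10⁻⁸) = 2.325×10¹⁰ K⁴.
T = (2.325×10¹⁰)^(1/4).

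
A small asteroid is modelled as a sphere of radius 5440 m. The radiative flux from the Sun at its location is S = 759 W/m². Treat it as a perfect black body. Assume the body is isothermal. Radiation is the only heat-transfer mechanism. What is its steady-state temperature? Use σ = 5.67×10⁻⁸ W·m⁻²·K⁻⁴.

T ≈ 241 K

At equilibrium, absorbed power = emitted power.
Absorbing cross-section = πr² = 9.297×10⁷ m²; emitting surface = 4πr² = 3.719×10⁸ m² (ratio 4).
S·A_cross = εσ·A_surf·T⁴  ⇒  T⁴ = S/(4σ).
T⁴ = 1.00·759/(4·5.67×10⁻⁸) = 3.347×10⁹ K⁴.
T = (3.347×10⁹)^(1/4).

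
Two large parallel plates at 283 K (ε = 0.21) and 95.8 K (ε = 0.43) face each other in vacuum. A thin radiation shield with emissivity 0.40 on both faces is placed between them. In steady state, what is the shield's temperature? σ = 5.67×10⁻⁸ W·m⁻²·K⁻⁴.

T_s ≈ 223 K

In steady state the net flux on the hot side equals that on the cold side.
σ(T₁⁴−T_s⁴)/D₁ = σ(T_s⁴−T₂⁴)/D₂, with D₁ = 1/ε₁+1/ε_s−1 = 6.262, D₂ = 1/ε_s+1/ε₂−1 = 3.826.
Solve for T_s⁴: T_s⁴ = (D₂·T₁⁴ + D₁·T₂⁴)/(D₁+D₂) = 2.485×10⁹ K⁴.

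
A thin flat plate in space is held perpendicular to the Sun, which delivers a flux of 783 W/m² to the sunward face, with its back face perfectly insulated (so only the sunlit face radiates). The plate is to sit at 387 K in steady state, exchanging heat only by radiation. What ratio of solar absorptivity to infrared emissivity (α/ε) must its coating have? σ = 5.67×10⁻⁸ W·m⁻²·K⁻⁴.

α/ε ≈ 1.62

Balance: αS·A = εσ·1A·T⁴ ⇒ α/ε = σT⁴/S.
α/ε = 5.67×10⁻⁸·(387)⁴/783 = 5.67×10⁻⁸·2.243×10¹⁰/783.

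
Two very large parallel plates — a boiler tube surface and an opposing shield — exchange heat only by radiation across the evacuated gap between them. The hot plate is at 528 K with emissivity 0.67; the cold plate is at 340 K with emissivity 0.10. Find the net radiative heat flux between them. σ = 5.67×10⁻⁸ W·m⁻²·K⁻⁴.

For two infinite grey parallel plates, q = σ(T₁⁴ − T₂⁴)/(1/ε₁ + 1/ε₂ − 1).
T₁⁴ − T₂⁴ = 7.772×10¹⁰ − 1.336×10¹⁰ = 6.436×10¹⁰ K⁴.
1/ε₁ + 1/ε₂ − 1 = 1.493 + 10.00 − 1 = 10.49.
q = 5.67×10⁻⁸ × 6.436×10¹⁰ / 10.49.

q ≈ 348 W/m²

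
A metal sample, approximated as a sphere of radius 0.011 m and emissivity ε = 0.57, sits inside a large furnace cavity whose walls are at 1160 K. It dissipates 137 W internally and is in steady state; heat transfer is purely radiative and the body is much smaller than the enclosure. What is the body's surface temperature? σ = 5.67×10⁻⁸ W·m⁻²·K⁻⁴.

T ≈ 1460 K

For a small grey body in a large enclosure, net radiated power = εσA(T⁴ − T_w⁴).
Steady state: P = εσA(T⁴ − T_w⁴) with A = 4πr² = 0.001521 m².
T⁴ = P/(εσA) + T_w⁴ = 137/(0.57·5.67×10⁻⁸·0.001521) + (1160)⁴
    = 2.788×10¹² + 1.811×10¹² = 4.598×10¹² K⁴.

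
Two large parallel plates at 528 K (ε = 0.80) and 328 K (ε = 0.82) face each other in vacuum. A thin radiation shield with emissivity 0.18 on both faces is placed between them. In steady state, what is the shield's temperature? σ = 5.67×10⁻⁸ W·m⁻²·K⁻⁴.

In steady state the net flux on the hot side equals that on the cold side.
σ(T₁⁴−T_s⁴)/D₁ = σ(T_s⁴−T₂⁴)/D₂, with D₁ = 1/ε₁+1/ε_s−1 = 5.806, D₂ = 1/ε_s+1/ε₂−1 = 5.775.
Solve for T_s⁴: T_s⁴ = (D₂·T₁⁴ + D₁·T₂⁴)/(D₁+D₂) = 4.456×10¹⁰ K⁴.

T_s ≈ 459 K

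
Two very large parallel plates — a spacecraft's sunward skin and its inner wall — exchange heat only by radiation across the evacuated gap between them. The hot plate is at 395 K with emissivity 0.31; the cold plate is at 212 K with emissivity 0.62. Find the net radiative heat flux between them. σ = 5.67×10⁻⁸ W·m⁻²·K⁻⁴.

q ≈ 330 W/m²

For two infinite grey parallel plates, q = σ(T₁⁴ − T₂⁴)/(1/ε₁ + 1/ε₂ − 1).
T₁⁴ − T₂⁴ = 2.434×10¹⁰ − 2.020×10⁹ = 2.232×10¹⁰ K⁴.
1/ε₁ + 1/ε₂ − 1 = 3.226 + 1.613 − 1 = 3.839.
q = 5.67×10⁻⁸ × 2.232×10¹⁰ / 3.839.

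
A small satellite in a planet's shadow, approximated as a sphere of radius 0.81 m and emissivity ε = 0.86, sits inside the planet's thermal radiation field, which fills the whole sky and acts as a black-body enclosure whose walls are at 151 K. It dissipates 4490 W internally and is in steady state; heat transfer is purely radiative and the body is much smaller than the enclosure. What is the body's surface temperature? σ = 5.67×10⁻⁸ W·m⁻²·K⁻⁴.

For a small grey body in a large enclosure, net radiated power = εσA(T⁴ − T_w⁴).
Steady state: P = εσA(T⁴ − T_w⁴) with A = 4πr² = 8.245 m².
T⁴ = P/(εσA) + T_w⁴ = 4490/(0.86·5.67×10⁻⁸·8.245) + (151)⁴
    = 1.117×10¹⁰ + 5.199×10⁸ = 1.169×10¹⁰ K⁴.

T ≈ 329 K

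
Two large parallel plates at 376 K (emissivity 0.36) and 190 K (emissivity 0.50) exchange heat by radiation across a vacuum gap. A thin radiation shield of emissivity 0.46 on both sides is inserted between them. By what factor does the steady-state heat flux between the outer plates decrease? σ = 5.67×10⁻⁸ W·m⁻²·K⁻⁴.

Without shield: q₀ = σΔ(T⁴)/(1/ε₁+1/ε₂−1) with denominator 3.778.
With shield the two gaps are in series; the resistances add: (1/ε₁+1/ε_s−1)+(1/ε_s+1/ε₂−1) = 3.952+3.174 = 7.126.
Heat-flux ratio q₀/q = 7.126/3.778.

factor ≈ 1.89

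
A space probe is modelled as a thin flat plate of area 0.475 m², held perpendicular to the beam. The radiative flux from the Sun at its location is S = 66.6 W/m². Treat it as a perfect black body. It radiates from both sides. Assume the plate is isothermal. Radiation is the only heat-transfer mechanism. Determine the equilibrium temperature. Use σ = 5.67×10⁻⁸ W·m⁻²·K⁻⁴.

At equilibrium, absorbed power = emitted power.
Absorbing cross-section = A = 0.4750 m²; emitting surface = 2A = 0.9500 m² (ratio 2).
S·A_cross = εσ·A_surf·T⁴  ⇒  T⁴ = S/(2σ).
T⁴ = 1.00·66.6/(2·5.67×10⁻⁸) = 5.873×10⁸ K⁴.
T = (5.873×10⁸)^(1/4).

T ≈ 156 K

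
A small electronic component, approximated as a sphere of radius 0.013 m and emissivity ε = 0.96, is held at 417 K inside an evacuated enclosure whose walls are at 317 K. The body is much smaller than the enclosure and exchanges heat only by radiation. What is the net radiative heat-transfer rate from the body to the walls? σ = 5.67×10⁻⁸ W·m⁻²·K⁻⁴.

For a small grey body in a large enclosure: P_net = εσA(T_body⁴ − T_wall⁴).
A = 4πr² = 0.002124 m²; T_body⁴ − T_wall⁴ = 3.024×10¹⁰ − 1.010×10¹⁰ = 2.014×10¹⁰ K⁴.
|P_net| = 0.96·5.67×10⁻⁸·0.002124·2.014×10¹⁰.

P_net ≈ 2.33 W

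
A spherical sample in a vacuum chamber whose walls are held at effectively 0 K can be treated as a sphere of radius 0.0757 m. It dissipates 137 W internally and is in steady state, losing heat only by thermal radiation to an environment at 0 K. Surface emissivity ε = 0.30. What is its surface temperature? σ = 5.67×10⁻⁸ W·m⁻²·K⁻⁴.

Steady state: internal power = radiated power, P = εσA T⁴.
Radiating area A = 4πr² = 0.07201 m².
T⁴ = P/(εσA) = 137/(0.30·5.67×10⁻⁸·0.07201) = 1.118×10¹¹ K⁴.
T = (1.118×10¹¹)^(1/4).

T ≈ 578 K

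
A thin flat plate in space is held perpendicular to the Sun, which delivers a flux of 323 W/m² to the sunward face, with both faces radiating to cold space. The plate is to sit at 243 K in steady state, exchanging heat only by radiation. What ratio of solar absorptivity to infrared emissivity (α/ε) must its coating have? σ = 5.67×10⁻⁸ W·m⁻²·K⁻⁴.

Balance: αS·A = εσ·2A·T⁴ ⇒ α/ε = 2σT⁴/S.
α/ε = 2·5.67×10⁻⁸·(243)⁴/323 = 2·5.67×10⁻⁸·3.487×10⁹/323.

α/ε ≈ 1.22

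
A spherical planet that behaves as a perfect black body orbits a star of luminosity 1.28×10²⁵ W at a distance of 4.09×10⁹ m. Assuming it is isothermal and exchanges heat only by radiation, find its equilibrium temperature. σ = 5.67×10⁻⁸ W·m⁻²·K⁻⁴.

First find the stellar flux at distance d: S = L/(4πd²) = 1.28×10²⁵/(4π·(4.09×10⁹)²) = 60890 W/m².
For an isothermal sphere, absorbed (1−a)S·πr² = emitted σ·4πr²·T⁴, so T⁴ = (1−a)S/(4σ).
T⁴ = 1.00·60890/(4·5.67×10⁻⁸) = 2.685×10¹¹ K⁴.

T ≈ 720 K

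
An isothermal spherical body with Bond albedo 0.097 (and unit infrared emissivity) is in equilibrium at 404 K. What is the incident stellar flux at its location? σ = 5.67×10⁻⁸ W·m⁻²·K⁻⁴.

S ≈ 6690 W/m²

(1−a)S·πr² = σ·4πr²·T⁴ ⇒ S = 4σT⁴/(1−a).
S = 4·5.67×10⁻⁸·2.664×10¹⁰/0.903.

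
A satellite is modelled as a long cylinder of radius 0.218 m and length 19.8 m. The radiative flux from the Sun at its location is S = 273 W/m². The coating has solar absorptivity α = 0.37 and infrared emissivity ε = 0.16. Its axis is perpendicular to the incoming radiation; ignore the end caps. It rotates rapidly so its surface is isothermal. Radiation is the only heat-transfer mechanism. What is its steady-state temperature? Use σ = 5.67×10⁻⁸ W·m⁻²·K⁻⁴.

At equilibrium, absorbed power = emitted power.
Absorbing cross-section = 2rL = 8.633 m²; emitting surface = 2πrL = 27.12 m² (ratio π).
αS·A_cross = εσ·A_surf·T⁴  ⇒  T⁴ = αS/(ε·πσ).
T⁴ = 0.370·273/(0.16·π·5.67×10⁻⁸) = 3.544×10⁹ K⁴.
T = (3.544×10⁹)^(1/4).

T ≈ 244 K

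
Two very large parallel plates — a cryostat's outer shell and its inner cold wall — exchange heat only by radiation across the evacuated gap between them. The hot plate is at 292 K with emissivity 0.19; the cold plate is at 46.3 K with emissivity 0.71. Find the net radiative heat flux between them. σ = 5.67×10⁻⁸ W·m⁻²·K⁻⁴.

For two infinite grey parallel plates, q = σ(T₁⁴ − T₂⁴)/(1/ε₁ + 1/ε₂ − 1).
T₁⁴ − T₂⁴ = 7.270×10⁹ − 4.595×10⁶ = 7.265×10⁹ K⁴.
1/ε₁ + 1/ε₂ − 1 = 5.263 + 1.408 − 1 = 5.672.
q = 5.67×10⁻⁸ × 7.265×10⁹ / 5.672.

q ≈ 72.6 W/m²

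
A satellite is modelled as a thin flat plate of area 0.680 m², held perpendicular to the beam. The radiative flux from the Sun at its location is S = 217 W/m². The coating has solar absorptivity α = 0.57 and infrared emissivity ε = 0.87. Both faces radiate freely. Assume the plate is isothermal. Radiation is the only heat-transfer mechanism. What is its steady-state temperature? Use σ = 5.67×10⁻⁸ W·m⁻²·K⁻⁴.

At equilibrium, absorbed power = emitted power.
Absorbing cross-section = A = 0.6800 m²; emitting surface = 2A = 1.360 m² (ratio 2).
αS·A_cross = εσ·A_surf·T⁴  ⇒  T⁴ = αS/(ε·2σ).
T⁴ = 0.570·217/(0.87·2·5.67×10⁻⁸) = 1.254×10⁹ K⁴.
T = (1.254×10⁹)^(1/4).

T ≈ 188 K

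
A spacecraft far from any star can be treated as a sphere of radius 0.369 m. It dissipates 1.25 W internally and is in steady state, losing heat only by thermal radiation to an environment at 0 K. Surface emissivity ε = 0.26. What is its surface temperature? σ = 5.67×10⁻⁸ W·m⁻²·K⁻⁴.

T ≈ 83.9 K

Steady state: internal power = radiated power, P = εσA T⁴.
Radiating area A = 4πr² = 1.711 m².
T⁴ = P/(εσA) = 1.25/(0.26·5.67×10⁻⁸·1.711) = 4.956×10⁷ K⁴.
T = (4.956×10⁷)^(1/4).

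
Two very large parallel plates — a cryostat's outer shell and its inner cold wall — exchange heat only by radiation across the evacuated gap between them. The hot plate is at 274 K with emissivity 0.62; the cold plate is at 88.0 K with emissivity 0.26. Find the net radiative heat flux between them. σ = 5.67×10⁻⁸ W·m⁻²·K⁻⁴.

For two infinite grey parallel plates, q = σ(T₁⁴ − T₂⁴)/(1/ε₁ + 1/ε₂ − 1).
T₁⁴ − T₂⁴ = 5.636×10⁹ − 5.997×10⁷ = 5.576×10⁹ K⁴.
1/ε₁ + 1/ε₂ − 1 = 1.613 + 3.846 − 1 = 4.459.
q = 5.67×10⁻⁸ × 5.576×10⁹ / 4.459.

q ≈ 70.9 W/m²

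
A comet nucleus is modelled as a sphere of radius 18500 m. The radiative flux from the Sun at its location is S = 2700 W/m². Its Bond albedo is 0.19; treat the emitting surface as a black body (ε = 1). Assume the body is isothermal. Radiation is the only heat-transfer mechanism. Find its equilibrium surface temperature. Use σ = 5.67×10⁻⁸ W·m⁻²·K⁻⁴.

At equilibrium, absorbed power = emitted power.
Absorbing cross-section = πr² = 1.075×10⁹ m²; emitting surface = 4πr² = 4.301×10⁹ m² (ratio 4).
(1−a)S·A_cross = εσ·A_surf·T⁴  ⇒  T⁴ = (1−a)S/(4σ).
T⁴ = 0.810·2700/(4·5.67×10⁻⁸) = 9.643×10⁹ K⁴.
T = (9.643×10⁹)^(1/4).

T ≈ 313 K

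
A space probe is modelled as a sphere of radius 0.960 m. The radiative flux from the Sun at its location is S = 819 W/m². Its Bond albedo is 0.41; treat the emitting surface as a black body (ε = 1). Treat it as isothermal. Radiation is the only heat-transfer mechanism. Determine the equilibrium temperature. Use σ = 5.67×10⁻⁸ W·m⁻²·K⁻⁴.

T ≈ 215 K

At equilibrium, absorbed power = emitted power.
Absorbing cross-section = πr² = 2.895 m²; emitting surface = 4πr² = 11.58 m² (ratio 4).
(1−a)S·A_cross = εσ·A_surf·T⁴  ⇒  T⁴ = (1−a)S/(4σ).
T⁴ = 0.590·819/(4·5.67×10⁻⁸) = 2.131×10⁹ K⁴.
T = (2.131×10⁹)^(1/4).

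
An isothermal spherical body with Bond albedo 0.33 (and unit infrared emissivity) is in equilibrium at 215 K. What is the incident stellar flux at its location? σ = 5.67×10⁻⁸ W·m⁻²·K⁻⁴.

(1−a)S·πr² = σ·4πr²·T⁴ ⇒ S = 4σT⁴/(1−a).
S = 4·5.67×10⁻⁸·2.137×10⁹/0.670.

S ≈ 723 W/m²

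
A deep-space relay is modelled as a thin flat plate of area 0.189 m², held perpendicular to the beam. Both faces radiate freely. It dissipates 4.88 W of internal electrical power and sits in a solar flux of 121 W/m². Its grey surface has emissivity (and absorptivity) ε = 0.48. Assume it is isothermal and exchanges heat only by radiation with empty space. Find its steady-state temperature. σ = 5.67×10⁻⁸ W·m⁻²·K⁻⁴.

T ≈ 198 K

At steady state, absorbed solar power + internal power = radiated power.
Absorbed: α·S·A_cross = 0.48·121·0.1890 = 10.98 W (cross-section A).
Total input = 10.98 + 4.88 = 15.86 W.
Radiated: εσ·A_surf·T⁴ with A_surf = 2A = 0.3780 m².
T⁴ = 15.86/(0.48·5.67×10⁻⁸·0.3780) = 1.541×10⁹ K⁴.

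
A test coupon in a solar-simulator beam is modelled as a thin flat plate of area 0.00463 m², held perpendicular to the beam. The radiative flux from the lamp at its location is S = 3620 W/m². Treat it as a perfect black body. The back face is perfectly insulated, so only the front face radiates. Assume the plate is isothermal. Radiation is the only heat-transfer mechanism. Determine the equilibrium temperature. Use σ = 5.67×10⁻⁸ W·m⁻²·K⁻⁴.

At equilibrium, absorbed power = emitted power.
Absorbing cross-section = A = 0.004630 m²; emitting surface = A = 0.004630 m² (ratio 1).
S·A_cross = εσ·A_surf·T⁴  ⇒  T⁴ = S/(1σ).
T⁴ = 1.00·3620/(1·5.67×10⁻⁸) = 6.384×10¹⁰ K⁴.
T = (6.384×10¹⁰)^(1/4).

T ≈ 503 K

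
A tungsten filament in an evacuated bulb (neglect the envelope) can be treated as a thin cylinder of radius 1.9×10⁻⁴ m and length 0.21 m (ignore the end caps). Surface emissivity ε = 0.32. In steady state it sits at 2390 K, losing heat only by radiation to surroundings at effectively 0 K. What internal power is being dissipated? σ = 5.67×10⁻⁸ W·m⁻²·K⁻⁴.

Steady state: P = εσA T⁴.
A = 2πrL = 2.507×10⁻⁴ m²; T⁴ = (2390)⁴ = 3.263×10¹³ K⁴.
P = 0.32 × 5.67×10⁻⁸ × 2.507×10⁻⁴ × 3.263×10¹³.

P ≈ 148 W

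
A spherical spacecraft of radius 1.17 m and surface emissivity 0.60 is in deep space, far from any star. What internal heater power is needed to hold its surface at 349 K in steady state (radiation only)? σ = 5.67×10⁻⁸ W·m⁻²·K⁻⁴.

P = εσ·4πr²·T⁴.
4πr² = 17.20 m²; T⁴ = 1.484×10¹⁰ K⁴.
P = 0.60·5.67×10⁻⁸·17.20·1.484×10¹⁰.

P ≈ 8680 W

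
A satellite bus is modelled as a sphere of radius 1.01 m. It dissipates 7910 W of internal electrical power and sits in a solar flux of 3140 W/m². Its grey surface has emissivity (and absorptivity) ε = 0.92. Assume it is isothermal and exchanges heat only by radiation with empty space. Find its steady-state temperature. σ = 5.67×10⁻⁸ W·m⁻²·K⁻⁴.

T ≈ 400 K

At steady state, absorbed solar power + internal power = radiated power.
Absorbed: α·S·A_cross = 0.92·3140·3.205 = 9258 W (cross-section πr²).
Total input = 9258 + 7910 = 17170 W.
Radiated: εσ·A_surf·T⁴ with A_surf = 4πr² = 12.82 m².
T⁴ = 17170/(0.92·5.67×10⁻⁸·12.82) = 2.567×10¹⁰ K⁴.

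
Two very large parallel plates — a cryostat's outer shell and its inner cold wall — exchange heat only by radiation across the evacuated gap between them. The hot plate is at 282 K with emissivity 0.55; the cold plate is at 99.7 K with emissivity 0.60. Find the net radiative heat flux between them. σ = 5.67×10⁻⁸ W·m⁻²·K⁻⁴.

For two infinite grey parallel plates, q = σ(T₁⁴ − T₂⁴)/(1/ε₁ + 1/ε₂ − 1).
T₁⁴ − T₂⁴ = 6.324×10⁹ − 9.881×10⁷ = 6.225×10⁹ K⁴.
1/ε₁ + 1/ε₂ − 1 = 1.818 + 1.667 − 1 = 2.485.
q = 5.67×10⁻⁸ × 6.225×10⁹ / 2.485.

q ≈ 142 W/m²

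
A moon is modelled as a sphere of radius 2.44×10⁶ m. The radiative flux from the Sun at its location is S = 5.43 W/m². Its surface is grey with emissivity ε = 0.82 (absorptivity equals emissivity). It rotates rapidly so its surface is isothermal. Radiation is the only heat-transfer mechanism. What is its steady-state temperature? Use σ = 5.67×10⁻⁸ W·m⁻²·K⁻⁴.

At equilibrium, absorbed power = emitted power.
Absorbing cross-section = πr² = 1.870×10¹³ m²; emitting surface = 4πr² = 7.482×10¹³ m² (ratio 4).
εS·A_cross = εσ·A_surf·T⁴  ⇒  T⁴ = S/(4σ)   (ε cancels).
T⁴ = 5.43/(4·5.67×10⁻⁸) = 2.394×10⁷ K⁴.
T = (2.394×10⁷)^(1/4).

T ≈ 70.0 K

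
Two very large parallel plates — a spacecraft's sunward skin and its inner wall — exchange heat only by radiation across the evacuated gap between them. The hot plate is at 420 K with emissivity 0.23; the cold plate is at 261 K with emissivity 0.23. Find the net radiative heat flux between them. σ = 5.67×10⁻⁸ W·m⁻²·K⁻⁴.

q ≈ 195 W/m²

For two infinite grey parallel plates, q = σ(T₁⁴ − T₂⁴)/(1/ε₁ + 1/ε₂ − 1).
T₁⁴ − T₂⁴ = 3.112×10¹⁰ − 4.640×10⁹ = 2.648×10¹⁰ K⁴.
1/ε₁ + 1/ε₂ − 1 = 4.348 + 4.348 − 1 = 7.696.
q = 5.67×10⁻⁸ × 2.648×10¹⁰ / 7.696.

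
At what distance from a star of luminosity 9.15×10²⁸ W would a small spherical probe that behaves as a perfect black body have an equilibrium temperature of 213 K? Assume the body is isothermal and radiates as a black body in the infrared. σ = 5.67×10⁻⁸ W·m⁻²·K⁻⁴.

d ≈ 3.95×10¹² m

For an isothermal black-emitting sphere, (1−a)S·πr² = σ·4πr²·T⁴ ⇒ S = 4σT⁴/(1−a).
S = 4·5.67×10⁻⁸·(213)⁴/1.00 = 466.8 W/m².
Flux falls as S = L/(4πd²), so d = √(L/(4πS)) = √(9.15×10²⁸/(4π·466.8)).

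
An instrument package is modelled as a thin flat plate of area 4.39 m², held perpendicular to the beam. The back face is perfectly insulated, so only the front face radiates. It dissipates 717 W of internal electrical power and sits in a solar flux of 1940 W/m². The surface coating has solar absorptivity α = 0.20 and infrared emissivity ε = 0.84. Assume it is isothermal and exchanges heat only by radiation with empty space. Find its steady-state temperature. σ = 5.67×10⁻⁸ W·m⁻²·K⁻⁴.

T ≈ 328 K

At steady state, absorbed solar power + internal power = radiated power.
Absorbed: α·S·A_cross = 0.20·1940·4.390 = 1703 W (cross-section A).
Total input = 1703 + 717 = 2420 W.
Radiated: εσ·A_surf·T⁴ with A_surf = A = 4.390 m².
T⁴ = 2420/(0.84·5.67×10⁻⁸·4.390) = 1.158×10¹⁰ K⁴.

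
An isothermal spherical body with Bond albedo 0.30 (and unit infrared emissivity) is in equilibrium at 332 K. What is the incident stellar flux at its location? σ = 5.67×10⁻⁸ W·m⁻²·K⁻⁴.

(1−a)S·πr² = σ·4πr²·T⁴ ⇒ S = 4σT⁴/(1−a).
S = 4·5.67×10⁻⁸·1.215×10¹⁰/0.700.

S ≈ 3940 W/m²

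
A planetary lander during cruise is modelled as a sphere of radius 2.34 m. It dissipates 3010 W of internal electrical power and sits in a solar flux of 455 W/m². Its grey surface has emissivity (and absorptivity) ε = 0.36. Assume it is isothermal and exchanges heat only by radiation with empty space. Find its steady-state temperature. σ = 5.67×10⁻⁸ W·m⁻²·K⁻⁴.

T ≈ 254 K

At steady state, absorbed solar power + internal power = radiated power.
Absorbed: α·S·A_cross = 0.36·455·17.20 = 2818 W (cross-section πr²).
Total input = 2818 + 3010 = 5828 W.
Radiated: εσ·A_surf·T⁴ with A_surf = 4πr² = 68.81 m².
T⁴ = 5828/(0.36·5.67×10⁻⁸·68.81) = 4.149×10⁹ K⁴.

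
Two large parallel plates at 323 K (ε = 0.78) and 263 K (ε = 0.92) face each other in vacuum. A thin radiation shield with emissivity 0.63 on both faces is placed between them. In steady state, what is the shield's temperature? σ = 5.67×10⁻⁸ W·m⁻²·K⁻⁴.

In steady state the net flux on the hot side equals that on the cold side.
σ(T₁⁴−T_s⁴)/D₁ = σ(T_s⁴−T₂⁴)/D₂, with D₁ = 1/ε₁+1/ε_s−1 = 1.869, D₂ = 1/ε_s+1/ε₂−1 = 1.674.
Solve for T_s⁴: T_s⁴ = (D₂·T₁⁴ + D₁·T₂⁴)/(D₁+D₂) = 7.667×10⁹ K⁴.

T_s ≈ 296 K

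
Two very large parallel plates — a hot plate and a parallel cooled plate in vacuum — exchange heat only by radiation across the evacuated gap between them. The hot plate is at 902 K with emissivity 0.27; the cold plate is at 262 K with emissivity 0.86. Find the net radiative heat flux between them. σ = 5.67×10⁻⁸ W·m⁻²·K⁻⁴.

q ≈ 9640 W/m²

For two infinite grey parallel plates, q = σ(T₁⁴ − T₂⁴)/(1/ε₁ + 1/ε₂ − 1).
T₁⁴ − T₂⁴ = 6.620×10¹¹ − 4.712×10⁹ = 6.572×10¹¹ K⁴.
1/ε₁ + 1/ε₂ − 1 = 3.704 + 1.163 − 1 = 3.866.
q = 5.67×10⁻⁸ × 6.572×10¹¹ / 3.866.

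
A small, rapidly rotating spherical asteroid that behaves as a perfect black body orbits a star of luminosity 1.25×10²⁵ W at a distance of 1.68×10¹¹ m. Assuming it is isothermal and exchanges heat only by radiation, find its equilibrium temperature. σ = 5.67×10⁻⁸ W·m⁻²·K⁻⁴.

First find the stellar flux at distance d: S = L/(4πd²) = 1.25×10²⁵/(4π·(1.68×10¹¹)²) = 35.24 W/m².
For an isothermal sphere, absorbed (1−a)S·πr² = emitted σ·4πr²·T⁴, so T⁴ = (1−a)S/(4σ).
T⁴ = 1.00·35.24/(4·5.67×10⁻⁸) = 1.554×10⁸ K⁴.

T ≈ 112 K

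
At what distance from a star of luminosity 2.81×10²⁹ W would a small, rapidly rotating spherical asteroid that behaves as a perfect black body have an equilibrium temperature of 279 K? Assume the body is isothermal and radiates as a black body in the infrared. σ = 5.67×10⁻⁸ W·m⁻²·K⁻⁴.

For an isothermal black-emitting sphere, (1−a)S·πr² = σ·4πr²·T⁴ ⇒ S = 4σT⁴/(1−a).
S = 4·5.67×10⁻⁸·(279)⁴/1.00 = 1374 W/m².
Flux falls as S = L/(4πd²), so d = √(L/(4πS)) = √(2.81×10²⁹/(4π·1374)).

d ≈ 4.03×10¹² m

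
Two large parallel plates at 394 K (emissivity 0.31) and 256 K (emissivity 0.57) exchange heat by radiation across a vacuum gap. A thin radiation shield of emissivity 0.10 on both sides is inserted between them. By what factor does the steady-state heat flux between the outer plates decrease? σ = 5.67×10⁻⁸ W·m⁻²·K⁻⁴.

Without shield: q₀ = σΔ(T⁴)/(1/ε₁+1/ε₂−1) with denominator 3.980.
With shield the two gaps are in series; the resistances add: (1/ε₁+1/ε_s−1)+(1/ε_s+1/ε₂−1) = 12.23+10.75 = 22.98.
Heat-flux ratio q₀/q = 22.98/3.980.

factor ≈ 5.77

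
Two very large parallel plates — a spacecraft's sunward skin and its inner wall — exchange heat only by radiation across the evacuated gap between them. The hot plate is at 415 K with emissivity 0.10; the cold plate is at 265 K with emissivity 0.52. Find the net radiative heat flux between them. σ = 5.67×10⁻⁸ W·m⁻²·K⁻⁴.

For two infinite grey parallel plates, q = σ(T₁⁴ − T₂⁴)/(1/ε₁ + 1/ε₂ − 1).
T₁⁴ − T₂⁴ = 2.966×10¹⁰ − 4.932×10⁹ = 2.473×10¹⁰ K⁴.
1/ε₁ + 1/ε₂ − 1 = 10.00 + 1.923 − 1 = 10.92.
q = 5.67×10⁻⁸ × 2.473×10¹⁰ / 10.92.

q ≈ 128 W/m²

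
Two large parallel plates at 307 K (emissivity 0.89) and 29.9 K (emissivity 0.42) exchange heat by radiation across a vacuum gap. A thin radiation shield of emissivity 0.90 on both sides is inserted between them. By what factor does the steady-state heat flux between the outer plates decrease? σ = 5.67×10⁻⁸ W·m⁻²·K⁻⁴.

factor ≈ 1.49

Without shield: q₀ = σΔ(T⁴)/(1/ε₁+1/ε₂−1) with denominator 2.505.
With shield the two gaps are in series; the resistances add: (1/ε₁+1/ε_s−1)+(1/ε_s+1/ε₂−1) = 1.235+2.492 = 3.727.
Heat-flux ratio q₀/q = 3.727/2.505.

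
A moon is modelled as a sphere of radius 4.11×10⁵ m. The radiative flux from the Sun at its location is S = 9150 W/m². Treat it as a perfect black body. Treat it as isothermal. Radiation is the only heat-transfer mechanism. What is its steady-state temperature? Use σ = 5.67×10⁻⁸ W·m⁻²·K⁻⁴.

T ≈ 448 K

At equilibrium, absorbed power = emitted power.
Absorbing cross-section = πr² = 5.307×10¹¹ m²; emitting surface = 4πr² = 2.123×10¹² m² (ratio 4).
S·A_cross = εσ·A_surf·T⁴  ⇒  T⁴ = S/(4σ).
T⁴ = 1.00·9150/(4·5.67×10⁻⁸) = 4.034×10¹⁰ K⁴.
T = (4.034×10¹⁰)^(1/4).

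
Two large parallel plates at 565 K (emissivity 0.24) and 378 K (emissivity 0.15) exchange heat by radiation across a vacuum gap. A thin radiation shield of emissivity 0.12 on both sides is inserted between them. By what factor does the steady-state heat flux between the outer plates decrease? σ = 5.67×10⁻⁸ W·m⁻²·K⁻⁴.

Without shield: q₀ = σΔ(T⁴)/(1/ε₁+1/ε₂−1) with denominator 9.833.
With shield the two gaps are in series; the resistances add: (1/ε₁+1/ε_s−1)+(1/ε_s+1/ε₂−1) = 11.50+14.00 = 25.50.
Heat-flux ratio q₀/q = 25.50/9.833.

factor ≈ 2.59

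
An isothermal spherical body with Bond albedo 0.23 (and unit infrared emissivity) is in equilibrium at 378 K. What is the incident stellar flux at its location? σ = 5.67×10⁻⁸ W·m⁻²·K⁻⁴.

S ≈ 6010 W/m²

(1−a)S·πr² = σ·4πr²·T⁴ ⇒ S = 4σT⁴/(1−a).
S = 4·5.67×10⁻⁸·2.042×10¹⁰/0.770.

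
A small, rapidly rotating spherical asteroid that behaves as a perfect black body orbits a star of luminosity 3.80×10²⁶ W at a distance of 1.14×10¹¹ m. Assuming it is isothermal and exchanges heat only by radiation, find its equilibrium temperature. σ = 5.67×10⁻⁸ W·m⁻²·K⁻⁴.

First find the stellar flux at distance d: S = L/(4πd²) = 3.80×10²⁶/(4π·(1.14×10¹¹)²) = 2327 W/m².
For an isothermal sphere, absorbed (1−a)S·πr² = emitted σ·4πr²·T⁴, so T⁴ = (1−a)S/(4σ).
T⁴ = 1.00·2327/(4·5.67×10⁻⁸) = 1.026×10¹⁰ K⁴.

T ≈ 318 K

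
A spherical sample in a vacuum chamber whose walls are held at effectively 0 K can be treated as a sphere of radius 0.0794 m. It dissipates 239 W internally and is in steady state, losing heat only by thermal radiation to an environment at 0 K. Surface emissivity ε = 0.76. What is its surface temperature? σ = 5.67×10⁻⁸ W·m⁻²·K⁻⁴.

T ≈ 514 K

Steady state: internal power = radiated power, P = εσA T⁴.
Radiating area A = 4πr² = 0.07922 m².
T⁴ = P/(εσA) = 239/(0.76·5.67×10⁻⁸·0.07922) = 7.001×10¹⁰ K⁴.
T = (7.001×10¹⁰)^(1/4).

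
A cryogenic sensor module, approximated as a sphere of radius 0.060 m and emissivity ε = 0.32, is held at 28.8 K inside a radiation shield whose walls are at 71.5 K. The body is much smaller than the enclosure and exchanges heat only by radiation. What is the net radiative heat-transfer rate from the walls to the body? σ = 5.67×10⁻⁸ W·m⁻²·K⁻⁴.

P_net ≈ 0.0209 W

For a small grey body in a large enclosure: P_net = εσA(T_body⁴ − T_wall⁴).
A = 4πr² = 0.04524 m²; T_body⁴ − T_wall⁴ = 6.880×10⁵ − 2.614×10⁷ = -2.545×10⁷ K⁴.
|P_net| = 0.32·5.67×10⁻⁸·0.04524·2.545×10⁷.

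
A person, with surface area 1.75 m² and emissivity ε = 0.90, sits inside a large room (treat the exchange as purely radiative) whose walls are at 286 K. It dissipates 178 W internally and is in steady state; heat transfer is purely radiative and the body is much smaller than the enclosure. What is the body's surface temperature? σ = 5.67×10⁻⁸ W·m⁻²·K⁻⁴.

T ≈ 305 K

For a small grey body in a large enclosure, net radiated power = εσA(T⁴ − T_w⁴).
Steady state: P = εσA(T⁴ − T_w⁴) with A = 1.75 m².
T⁴ = P/(εσA) + T_w⁴ = 178/(0.90·5.67×10⁻⁸·1.750) + (286)⁴
    = 1.993×10⁹ + 6.691×10⁹ = 8.684×10⁹ K⁴.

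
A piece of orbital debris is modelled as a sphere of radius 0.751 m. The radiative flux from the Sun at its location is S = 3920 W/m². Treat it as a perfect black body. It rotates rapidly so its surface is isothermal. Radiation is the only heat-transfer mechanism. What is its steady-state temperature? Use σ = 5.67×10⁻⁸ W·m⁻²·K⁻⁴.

At equilibrium, absorbed power = emitted power.
Absorbing cross-section = πr² = 1.772 m²; emitting surface = 4πr² = 7.087 m² (ratio 4).
S·A_cross = εσ·A_surf·T⁴  ⇒  T⁴ = S/(4σ).
T⁴ = 1.00·3920/(4·5.67×10⁻⁸) = 1.728×10¹⁰ K⁴.
T = (1.728×10¹⁰)^(1/4).

T ≈ 363 K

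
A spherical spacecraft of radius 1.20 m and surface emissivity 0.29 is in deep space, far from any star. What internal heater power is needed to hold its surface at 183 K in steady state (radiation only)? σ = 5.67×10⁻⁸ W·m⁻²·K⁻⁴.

P = εσ·4πr²·T⁴.
4πr² = 18.10 m²; T⁴ = 1.122×10⁹ K⁴.
P = 0.29·5.67×10⁻⁸·18.10·1.122×10⁹.

P ≈ 334 W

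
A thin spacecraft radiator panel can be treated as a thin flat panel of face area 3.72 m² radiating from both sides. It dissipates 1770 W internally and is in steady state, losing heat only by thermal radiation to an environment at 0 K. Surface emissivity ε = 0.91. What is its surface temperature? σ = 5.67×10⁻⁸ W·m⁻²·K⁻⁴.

T ≈ 261 K

Steady state: internal power = radiated power, P = εσA T⁴.
Radiating area A = 2·3.72 = 7.440 m².
T⁴ = P/(εσA) = 1770/(0.91·5.67×10⁻⁸·7.440) = 4.611×10⁹ K⁴.
T = (4.611×10⁹)^(1/4).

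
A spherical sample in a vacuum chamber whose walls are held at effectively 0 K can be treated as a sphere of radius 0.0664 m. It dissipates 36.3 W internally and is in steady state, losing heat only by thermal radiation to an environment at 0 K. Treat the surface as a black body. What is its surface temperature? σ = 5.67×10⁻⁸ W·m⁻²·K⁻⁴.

Steady state: internal power = radiated power, P = εσA T⁴.
Radiating area A = 4πr² = 0.05540 m².
T⁴ = P/(εσA) = 36.3/(1.0·5.67×10⁻⁸·0.05540) = 1.156×10¹⁰ K⁴.
T = (1.156×10¹⁰)^(1/4).

T ≈ 328 K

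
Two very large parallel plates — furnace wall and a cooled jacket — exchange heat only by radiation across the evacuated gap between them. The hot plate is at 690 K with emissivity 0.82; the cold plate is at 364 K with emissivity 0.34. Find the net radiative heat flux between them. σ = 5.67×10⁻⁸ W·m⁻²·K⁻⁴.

For two infinite grey parallel plates, q = σ(T₁⁴ − T₂⁴)/(1/ε₁ + 1/ε₂ − 1).
T₁⁴ − T₂⁴ = 2.267×10¹¹ − 1.756×10¹⁰ = 2.091×10¹¹ K⁴.
1/ε₁ + 1/ε₂ − 1 = 1.220 + 2.941 − 1 = 3.161.
q = 5.67×10⁻⁸ × 2.091×10¹¹ / 3.161.

q ≈ 3750 W/m²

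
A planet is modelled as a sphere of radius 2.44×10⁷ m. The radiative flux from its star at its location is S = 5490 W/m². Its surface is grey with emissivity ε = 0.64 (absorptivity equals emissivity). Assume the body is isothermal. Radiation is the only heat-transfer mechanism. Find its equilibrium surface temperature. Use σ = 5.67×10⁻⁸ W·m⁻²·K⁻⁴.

T ≈ 394 K

At equilibrium, absorbed power = emitted power.
Absorbing cross-section = πr² = 1.870×10¹⁵ m²; emitting surface = 4πr² = 7.482×10¹⁵ m² (ratio 4).
εS·A_cross = εσ·A_surf·T⁴  ⇒  T⁴ = S/(4σ)   (ε cancels).
T⁴ = 5490/(4·5.67×10⁻⁸) = 2.421×10¹⁰ K⁴.
T = (2.421×10¹⁰)^(1/4).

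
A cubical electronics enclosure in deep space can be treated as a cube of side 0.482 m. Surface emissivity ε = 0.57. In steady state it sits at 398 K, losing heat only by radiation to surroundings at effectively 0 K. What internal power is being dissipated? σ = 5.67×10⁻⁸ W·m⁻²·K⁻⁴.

Steady state: P = εσA T⁴.
A = 6L² = 1.394 m²; T⁴ = (398)⁴ = 2.509×10¹⁰ K⁴.
P = 0.57 × 5.67×10⁻⁸ × 1.394 × 2.509×10¹⁰.

P ≈ 1130 W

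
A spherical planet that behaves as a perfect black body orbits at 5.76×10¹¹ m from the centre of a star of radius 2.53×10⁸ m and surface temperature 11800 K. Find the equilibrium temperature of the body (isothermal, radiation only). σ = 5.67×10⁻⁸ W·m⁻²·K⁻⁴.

T ≈ 175 K

The star's surface emits σT_*⁴; at distance d the flux is S = σT_*⁴(R_*/d)².
S = 5.67×10⁻⁸·(11800)⁴·(2.53×10⁸/5.76×10¹¹)² = 212.1 W/m².
For an isothermal sphere T⁴ = (1−a)S/(4σ) = 9.351×10⁸ K⁴.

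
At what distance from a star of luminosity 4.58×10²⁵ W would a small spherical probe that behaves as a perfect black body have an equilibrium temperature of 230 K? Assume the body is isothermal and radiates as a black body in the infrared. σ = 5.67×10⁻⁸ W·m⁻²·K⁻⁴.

d ≈ 7.58×10¹⁰ m

For an isothermal black-emitting sphere, (1−a)S·πr² = σ·4πr²·T⁴ ⇒ S = 4σT⁴/(1−a).
S = 4·5.67×10⁻⁸·(230)⁴/1.00 = 634.7 W/m².
Flux falls as S = L/(4πd²), so d = √(L/(4πS)) = √(4.58×10²⁵/(4π·634.7)).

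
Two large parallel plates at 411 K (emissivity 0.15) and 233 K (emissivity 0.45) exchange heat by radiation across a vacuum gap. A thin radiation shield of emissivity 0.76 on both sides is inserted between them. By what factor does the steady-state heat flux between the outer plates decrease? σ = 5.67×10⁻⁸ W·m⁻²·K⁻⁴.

Without shield: q₀ = σΔ(T⁴)/(1/ε₁+1/ε₂−1) with denominator 7.889.
With shield the two gaps are in series; the resistances add: (1/ε₁+1/ε_s−1)+(1/ε_s+1/ε₂−1) = 6.982+2.538 = 9.520.
Heat-flux ratio q₀/q = 9.520/7.889.

factor ≈ 1.21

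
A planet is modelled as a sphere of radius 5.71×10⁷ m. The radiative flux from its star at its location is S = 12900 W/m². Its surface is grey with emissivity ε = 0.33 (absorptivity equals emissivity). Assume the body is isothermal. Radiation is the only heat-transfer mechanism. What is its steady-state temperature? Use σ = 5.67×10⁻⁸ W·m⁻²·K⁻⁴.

At equilibrium, absorbed power = emitted power.
Absorbing cross-section = πr² = 1.024×10¹⁶ m²; emitting surface = 4πr² = 4.097×10¹⁶ m² (ratio 4).
εS·A_cross = εσ·A_surf·T⁴  ⇒  T⁴ = S/(4σ)   (ε cancels).
T⁴ = 12900/(4·5.67×10⁻⁸) = 5.688×10¹⁰ K⁴.
T = (5.688×10¹⁰)^(1/4).

T ≈ 488 K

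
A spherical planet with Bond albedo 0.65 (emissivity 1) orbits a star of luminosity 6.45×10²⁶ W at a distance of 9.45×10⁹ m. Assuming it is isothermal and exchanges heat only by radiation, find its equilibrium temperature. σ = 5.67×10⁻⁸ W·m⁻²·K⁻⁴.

First find the stellar flux at distance d: S = L/(4πd²) = 6.45×10²⁶/(4π·(9.45×10⁹)²) = 5.748×10⁵ W/m².
For an isothermal sphere, absorbed (1−a)S·πr² = emitted σ·4πr²·T⁴, so T⁴ = (1−a)S/(4σ).
T⁴ = 0.350·5.748×10⁵/(4·5.67×10⁻⁸) = 8.870×10¹¹ K⁴.

T ≈ 970 K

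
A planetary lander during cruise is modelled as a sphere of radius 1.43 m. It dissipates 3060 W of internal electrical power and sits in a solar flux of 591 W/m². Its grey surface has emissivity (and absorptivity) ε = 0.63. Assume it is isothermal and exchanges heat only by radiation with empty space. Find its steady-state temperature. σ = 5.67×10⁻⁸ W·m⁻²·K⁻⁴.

At steady state, absorbed solar power + internal power = radiated power.
Absorbed: α·S·A_cross = 0.63·591·6.424 = 2392 W (cross-section πr²).
Total input = 2392 + 3060 = 5452 W.
Radiated: εσ·A_surf·T⁴ with A_surf = 4πr² = 25.70 m².
T⁴ = 5452/(0.63·5.67×10⁻⁸·25.70) = 5.939×10⁹ K⁴.

T ≈ 278 K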